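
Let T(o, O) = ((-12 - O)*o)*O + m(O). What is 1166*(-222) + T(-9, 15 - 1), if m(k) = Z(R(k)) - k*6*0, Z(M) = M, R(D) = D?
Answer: -255562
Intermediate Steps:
m(k) = k (m(k) = k - k*6*0 = k - 6*k*0 = k - 1*0 = k + 0 = k)
T(o, O) = O + O*o*(-12 - O) (T(o, O) = ((-12 - O)*o)*O + O = (o*(-12 - O))*O + O = O*o*(-12 - O) + O = O + O*o*(-12 - O))
1166*(-222) + T(-9, 15 - 1) = 1166*(-222) + (15 - 1)*(1 - 12*(-9) - 1*(15 - 1)*(-9)) = -258852 + 14*(1 + 108 - 1*14*(-9)) = -258852 + 14*(1 + 108 + 126) = -258852 + 14*235 = -258852 + 3290 = -255562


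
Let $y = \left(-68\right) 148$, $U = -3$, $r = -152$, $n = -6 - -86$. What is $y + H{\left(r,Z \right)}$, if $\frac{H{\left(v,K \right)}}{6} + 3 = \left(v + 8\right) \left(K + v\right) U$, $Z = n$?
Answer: $-196706$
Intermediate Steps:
$n = 80$ ($n = -6 + 86 = 80$)
$Z = 80$
$y = -10064$
$H{\left(v,K \right)} = -18 - 18 \left(8 + v\right) \left(K + v\right)$ ($H{\left(v,K \right)} = -18 + 6 \left(v + 8\right) \left(K + v\right) \left(-3\right) = -18 + 6 \left(8 + v\right) \left(K + v\right) \left(-3\right) = -18 + 6 \left(- 3 \left(8 + v\right) \left(K + v\right)\right) = -18 - 18 \left(8 + v\right) \left(K + v\right)$)
$y + H{\left(r,Z \right)} = -10064 - \left(-10350 - 218880 + 415872\right) = -10064 - 186642 = -196706$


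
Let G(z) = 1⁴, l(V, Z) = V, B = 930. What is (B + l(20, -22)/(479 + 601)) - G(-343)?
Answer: 50167/54 ≈ 929.02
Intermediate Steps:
G(z) = 1
(B + l(20, -22)/(479 + 601)) - G(-343) = (930 + 20/(479 + 601)) - 1*1 = (930 + 20/1080) - 1 = (930 + 20*(1/1080)) - 1 = (930 + 1/54) - 1 = 50221/54 - 1 = 50167/54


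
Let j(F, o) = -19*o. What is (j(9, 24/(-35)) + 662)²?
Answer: 558187876/1225 ≈ 4.5566e+5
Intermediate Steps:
(j(9, 24/(-35)) + 662)² = (-456/(-35) + 662)² = (-456*(-1)/35 + 662)² = (-19*(-24/35) + 662)² = (456/35 + 662)² = (23626/35)² = 558187876/1225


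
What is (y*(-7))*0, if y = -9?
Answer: 0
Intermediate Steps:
(y*(-7))*0 = -9*(-7)*0 = 63*0 = 0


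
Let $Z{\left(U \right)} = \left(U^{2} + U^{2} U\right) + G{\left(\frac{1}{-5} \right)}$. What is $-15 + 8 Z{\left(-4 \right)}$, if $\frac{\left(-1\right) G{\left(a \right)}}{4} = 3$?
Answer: $-495$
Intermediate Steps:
$G{\left(a \right)} = -12$ ($G{\left(a \right)} = \left(-4\right) 3 = -12$)
$Z{\left(U \right)} = -12 + U^{2} + U^{3}$ ($Z{\left(U \right)} = \left(U^{2} + U^{2} U\right) - 12 = \left(U^{2} + U^{3}\right) - 12 = -12 + U^{2} + U^{3}$)
$-15 + 8 Z{\left(-4 \right)} = -15 + 8 \left(-12 + \left(-4\right)^{2} + \left(-4\right)^{3}\right) = -15 + 8 \left(-12 + 16 - 64\right) = -15 + 8 \left(-60\right) = -15 - 480 = -495$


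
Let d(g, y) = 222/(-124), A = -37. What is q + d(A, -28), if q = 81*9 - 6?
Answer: 44715/62 ≈ 721.21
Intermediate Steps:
d(g, y) = -111/62 (d(g, y) = 222*(-1/124) = -111/62)
q = 723 (q = 729 - 6 = 723)
q + d(A, -28) = 723 - 111/62 = 44715/62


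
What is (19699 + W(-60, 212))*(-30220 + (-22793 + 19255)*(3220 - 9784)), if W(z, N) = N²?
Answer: 1499278803316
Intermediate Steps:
(19699 + W(-60, 212))*(-30220 + (-22793 + 19255)*(3220 - 9784)) = (19699 + 212²)*(-30220 + (-22793 + 19255)*(3220 - 9784)) = (19699 + 44944)*(-30220 - 3538*(-6564)) = 64643*(-30220 + 23223432) = 64643*23193212 = 1499278803316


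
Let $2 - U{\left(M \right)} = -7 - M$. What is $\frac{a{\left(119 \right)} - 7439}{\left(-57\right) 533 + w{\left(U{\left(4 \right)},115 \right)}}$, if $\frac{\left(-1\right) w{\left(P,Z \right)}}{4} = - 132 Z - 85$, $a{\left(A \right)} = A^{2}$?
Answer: $\frac{6722}{30679} \approx 0.21911$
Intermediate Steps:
$U{\left(M \right)} = 9 + M$ ($U{\left(M \right)} = 2 - \left(-7 - M\right) = 2 + \left(7 + M\right) = 9 + M$)
$w{\left(P,Z \right)} = 340 + 528 Z$ ($w{\left(P,Z \right)} = - 4 \left(- 132 Z - 85\right) = - 4 \left(-85 - 132 Z\right) = 340 + 528 Z$)
$\frac{a{\left(119 \right)} - 7439}{\left(-57\right) 533 + w{\left(U{\left(4 \right)},115 \right)}} = \frac{119^{2} - 7439}{\left(-57\right) 533 + \left(340 + 528 \cdot 115\right)} = \frac{14161 - 7439}{-30381 + \left(340 + 60720\right)} = \frac{6722}{-30381 + 61060} = \frac{6722}{30679}$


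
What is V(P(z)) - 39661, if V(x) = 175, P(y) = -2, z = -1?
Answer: -39486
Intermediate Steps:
V(P(z)) - 39661 = 175 - 39661 = -39486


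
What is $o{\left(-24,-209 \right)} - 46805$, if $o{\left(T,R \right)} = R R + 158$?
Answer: $-2966$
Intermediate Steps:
$o{\left(T,R \right)} = 158 + R^{2}$ ($o{\left(T,R \right)} = R^{2} + 158 = 158 + R^{2}$)
$o{\left(-24,-209 \right)} - 46805 = \left(158 + \left(-209\right)^{2}\right) - 46805 = \left(158 + 43681\right) - 46805 = 43839 - 46805 = -2966$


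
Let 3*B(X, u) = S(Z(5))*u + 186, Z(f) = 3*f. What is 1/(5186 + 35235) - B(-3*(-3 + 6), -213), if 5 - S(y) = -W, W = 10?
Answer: 40542264/40421 ≈ 1003.0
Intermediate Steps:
S(y) = 15 (S(y) = 5 - (-1)*10 = 5 - 1*(-10) = 5 + 10 = 15)
B(X, u) = 62 + 5*u (B(X, u) = (15*u + 186)/3 = (186 + 15*u)/3 = 62 + 5*u)
1/(5186 + 35235) - B(-3*(-3 + 6), -213) = 1/(5186 + 35235) - (62 + 5*(-213)) = 1/40421 - (62 - 1065) = 1/40421 - 1*(-1003) = 1/40421 + 1003 = 40542264/40421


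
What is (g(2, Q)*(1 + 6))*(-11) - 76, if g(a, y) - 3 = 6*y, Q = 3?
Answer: -1693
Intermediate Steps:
g(a, y) = 3 + 6*y
(g(2, Q)*(1 + 6))*(-11) - 76 = ((3 + 6*3)*(1 + 6))*(-11) - 76 = ((3 + 18)*7)*(-11) - 76 = (21*7)*(-11) - 76 = 147*(-11) - 76 = -1617 - 76 = -1693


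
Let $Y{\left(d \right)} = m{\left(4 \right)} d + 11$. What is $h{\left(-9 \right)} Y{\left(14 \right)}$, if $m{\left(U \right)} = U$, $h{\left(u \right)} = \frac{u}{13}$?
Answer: $- \frac{603}{13} \approx -46.385$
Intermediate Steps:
$h{\left(u \right)} = \frac{u}{13}$ ($h{\left(u \right)} = u \frac{1}{13} = \frac{u}{13}$)
$Y{\left(d \right)} = 11 + 4 d$ ($Y{\left(d \right)} = 4 d + 11 = 11 + 4 d$)
$h{\left(-9 \right)} Y{\left(14 \right)} = \frac{1}{13} \left(-9\right) \left(11 + 4 \cdot 14\right) = - \frac{9 \left(11 + 56\right)}{13} = \left(- \frac{9}{13}\right) 67 = - \frac{603}{13}$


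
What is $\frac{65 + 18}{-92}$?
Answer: $- \frac{83}{92} \approx -0.90217$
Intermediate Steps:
$\frac{65 + 18}{-92} = 83 \left(- \frac{1}{92}\right) = - \frac{83}{92}$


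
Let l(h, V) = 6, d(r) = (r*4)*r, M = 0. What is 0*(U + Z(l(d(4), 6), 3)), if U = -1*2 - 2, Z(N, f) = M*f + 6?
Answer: 0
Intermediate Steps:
d(r) = 4*r² (d(r) = (4*r)*r = 4*r²)
Z(N, f) = 6 (Z(N, f) = 0*f + 6 = 0 + 6 = 6)
U = -4 (U = -2 - 2 = -4)
0*(U + Z(l(d(4), 6), 3)) = 0*(-4 + 6) = 0*2 = 0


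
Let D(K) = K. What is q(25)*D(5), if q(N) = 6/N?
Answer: 6/5 ≈ 1.2000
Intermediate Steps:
q(25)*D(5) = (6/25)*5 = 6/5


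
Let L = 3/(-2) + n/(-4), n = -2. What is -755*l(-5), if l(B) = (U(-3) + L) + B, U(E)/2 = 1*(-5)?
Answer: 12080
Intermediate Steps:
U(E) = -10 (U(E) = 2*(1*(-5)) = 2*(-5) = -10)
L = -1 (L = 3/(-2) - 2/(-4) = 3*(-½) - 2*(-¼) = -3/2 + ½ = -1)
l(B) = -11 + B (l(B) = (-10 - 1) + B = -11 + B)
-755*l(-5) = -755*(-11 - 5) = -755*(-16) = 12080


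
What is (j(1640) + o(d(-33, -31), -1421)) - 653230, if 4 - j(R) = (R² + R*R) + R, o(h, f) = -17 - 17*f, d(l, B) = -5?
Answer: -6009926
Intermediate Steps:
j(R) = 4 - R - 2*R² (j(R) = 4 - ((R² + R*R) + R) = 4 - ((R² + R²) + R) = 4 - (2*R² + R) = 4 - (R + 2*R²) = 4 + (-R - 2*R²) = 4 - R - 2*R²)
(j(1640) + o(d(-33, -31), -1421)) - 653230 = ((4 - 1*1640 - 2*1640²) + (-17 - 17*(-1421))) - 653230 = ((4 - 1640 - 2*2689600) + (-17 + 24157)) - 653230 = ((4 - 1640 - 5379200) + 24140) - 653230 = (-5380836 + 24140) - 653230 = -5356696 - 653230 = -6009926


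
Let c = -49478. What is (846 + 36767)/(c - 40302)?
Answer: -37613/89780 ≈ -0.41895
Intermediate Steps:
(846 + 36767)/(c - 40302) = (846 + 36767)/(-49478 - 40302) = 37613/(-89780) = 37613*(-1/89780) = -37613/89780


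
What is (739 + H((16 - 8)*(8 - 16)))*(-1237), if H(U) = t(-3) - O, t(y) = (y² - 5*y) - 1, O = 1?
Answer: -941357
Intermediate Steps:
t(y) = -1 + y² - 5*y
H(U) = 22 (H(U) = (-1 + (-3)² - 5*(-3)) - 1*1 = (-1 + 9 + 15) - 1 = 23 - 1 = 22)
(739 + H((16 - 8)*(8 - 16)))*(-1237) = (739 + 22)*(-1237) = 761*(-1237) = -941357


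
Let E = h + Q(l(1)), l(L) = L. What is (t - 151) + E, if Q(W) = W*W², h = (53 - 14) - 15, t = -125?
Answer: -251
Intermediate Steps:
h = 24 (h = 39 - 15 = 24)
Q(W) = W³
E = 25 (E = 24 + 1³ = 24 + 1 = 25)
(t - 151) + E = (-125 - 151) + 25 = -276 + 25 = -251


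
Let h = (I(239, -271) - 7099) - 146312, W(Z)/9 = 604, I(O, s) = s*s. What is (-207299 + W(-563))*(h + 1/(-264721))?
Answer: 4273386896785173/264721 ≈ 1.6143e+10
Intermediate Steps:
I(O, s) = s²
W(Z) = 5436 (W(Z) = 9*604 = 5436)
h = -79970 (h = ((-271)² - 7099) - 146312 = (73441 - 7099) - 146312 = 66342 - 146312 = -79970)
(-207299 + W(-563))*(h + 1/(-264721)) = (-207299 + 5436)*(-79970 + 1/(-264721)) = -201863*(-79970 - 1/264721) = -201863*(-21169738371/264721) = 4273386896785173/264721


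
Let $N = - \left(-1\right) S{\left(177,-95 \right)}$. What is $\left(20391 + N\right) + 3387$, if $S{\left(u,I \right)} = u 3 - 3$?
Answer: $24306$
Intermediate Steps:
$S{\left(u,I \right)} = -3 + 3 u$ ($S{\left(u,I \right)} = 3 u - 3 = -3 + 3 u$)
$N = 528$ ($N = - \left(-1\right) \left(-3 + 3 \cdot 177\right) = - \left(-1\right) \left(-3 + 531\right) = - \left(-1\right) 528 = \left(-1\right) \left(-528\right) = 528$)
$\left(20391 + N\right) + 3387 = \left(20391 + 528\right) + 3387 = 20919 + 3387 = 24306$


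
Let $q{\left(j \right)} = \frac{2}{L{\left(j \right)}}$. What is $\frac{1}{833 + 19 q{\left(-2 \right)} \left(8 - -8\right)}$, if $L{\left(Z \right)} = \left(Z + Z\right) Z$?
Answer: $\frac{1}{909} \approx 0.0011001$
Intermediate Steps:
$L{\left(Z \right)} = 2 Z^{2}$ ($L{\left(Z \right)} = 2 Z Z = 2 Z^{2}$)
$q{\left(j \right)} = \frac{1}{j^{2}}$ ($q{\left(j \right)} = \frac{2}{2 j^{2}} = 2 \frac{1}{2 j^{2}} = \frac{1}{j^{2}}$)
$\frac{1}{833 + 19 q{\left(-2 \right)} \left(8 - -8\right)} = \frac{1}{833 + \frac{19}{4} \left(8 - -8\right)} = \frac{1}{833 + 19 \cdot \frac{1}{4} \left(8 + 8\right)} = \frac{1}{833 + \frac{19}{4} \cdot 16} = \frac{1}{833 + 76} = \frac{1}{909}$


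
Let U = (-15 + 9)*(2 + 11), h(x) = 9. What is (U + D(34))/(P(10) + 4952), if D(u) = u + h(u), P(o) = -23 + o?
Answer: -35/4939 ≈ -0.0070865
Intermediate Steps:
U = -78 (U = -6*13 = -78)
D(u) = 9 + u (D(u) = u + 9 = 9 + u)
(U + D(34))/(P(10) + 4952) = (-78 + (9 + 34))/((-23 + 10) + 4952) = (-78 + 43)/(-13 + 4952) = -35/4939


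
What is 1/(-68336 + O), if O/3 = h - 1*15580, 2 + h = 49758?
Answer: 1/34192 ≈ 2.9247e-5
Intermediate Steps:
h = 49756 (h = -2 + 49758 = 49756)
O = 102528 (O = 3*(49756 - 1*15580) = 3*(49756 - 15580) = 3*34176 = 102528)
1/(-68336 + O) = 1/(-68336 + 102528) = 1/34192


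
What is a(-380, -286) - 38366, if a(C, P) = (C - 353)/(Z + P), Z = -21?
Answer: -11777629/307 ≈ -38364.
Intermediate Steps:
a(C, P) = (-353 + C)/(-21 + P) (a(C, P) = (C - 353)/(-21 + P) = (-353 + C)/(-21 + P))
a(-380, -286) - 38366 = (-353 - 380)/(-21 - 286) - 38366 = -733/(-307) - 38366 = -1/307*(-733) - 38366 = 733/307 - 38366 = -11777629/307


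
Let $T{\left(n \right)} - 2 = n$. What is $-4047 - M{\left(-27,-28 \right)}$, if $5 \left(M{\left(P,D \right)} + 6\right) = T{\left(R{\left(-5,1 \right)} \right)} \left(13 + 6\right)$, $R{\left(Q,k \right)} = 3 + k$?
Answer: $- \frac{20319}{5} \approx -4063.8$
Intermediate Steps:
$T{\left(n \right)} = 2 + n$
$M{\left(P,D \right)} = \frac{84}{5}$ ($M{\left(P,D \right)} = -6 + \frac{\left(2 + \left(3 + 1\right)\right) \left(13 + 6\right)}{5} = -6 + \frac{\left(2 + 4\right) 19}{5} = -6 + \frac{6 \cdot 19}{5} = -6 + \frac{1}{5} \cdot 114 = -6 + \frac{114}{5} = \frac{84}{5}$)
$-4047 - M{\left(-27,-28 \right)} = -4047 - \frac{84}{5} = - \frac{20319}{5}$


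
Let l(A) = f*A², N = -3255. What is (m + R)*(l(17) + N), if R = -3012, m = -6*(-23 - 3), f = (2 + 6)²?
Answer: -43528296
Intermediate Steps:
f = 64 (f = 8² = 64)
m = 156 (m = -6*(-26) = 156)
l(A) = 64*A²
(m + R)*(l(17) + N) = (156 - 3012)*(64*17² - 3255) = -2856*(64*289 - 3255) = -2856*(18496 - 3255) = -2856*15241 = -43528296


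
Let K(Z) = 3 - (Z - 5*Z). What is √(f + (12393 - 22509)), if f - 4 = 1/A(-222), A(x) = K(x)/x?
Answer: I*√879974970/295 ≈ 100.56*I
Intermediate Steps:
K(Z) = 3 + 4*Z (K(Z) = 3 - (-4)*Z = 3 + 4*Z)
A(x) = (3 + 4*x)/x
f = 1254/295 (f = 4 + 1/(4 + 3/(-222)) = 4 + 1/(4 + 3*(-1/222)) = 4 + 1/(4 - 1/74) = 4 + 1/(295/74) = 4 + 74/295 = 1254/295 ≈ 4.2508)
√(f + (12393 - 22509)) = √(1254/295 + (12393 - 22509)) = √(1254/295 - 10116) = √(-2982966/295) = I*√879974970/295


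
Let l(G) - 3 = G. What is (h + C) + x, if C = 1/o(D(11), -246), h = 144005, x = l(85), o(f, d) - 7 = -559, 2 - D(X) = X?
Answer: 79539335/552 ≈ 1.4409e+5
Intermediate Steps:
l(G) = 3 + G
D(X) = 2 - X
o(f, d) = -552 (o(f, d) = 7 - 559 = -552)
x = 88 (x = 3 + 85 = 88)
C = -1/552 (C = 1/(-552) = -1/552 ≈ -0.0018116)
(h + C) + x = (144005 - 1/552) + 88 = 79490759/552 + 88 = 79539335/552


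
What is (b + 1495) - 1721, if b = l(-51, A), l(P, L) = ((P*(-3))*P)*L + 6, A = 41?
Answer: -320143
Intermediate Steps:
l(P, L) = 6 - 3*L*P² (l(P, L) = ((-3*P)*P)*L + 6 = (-3*P²)*L + 6 = -3*L*P² + 6 = 6 - 3*L*P²)
b = -319917 (b = 6 - 3*41*(-51)² = 6 - 3*41*2601 = 6 - 319923 = -319917)
(b + 1495) - 1721 = (-319917 + 1495) - 1721 = -318422 - 1721 = -320143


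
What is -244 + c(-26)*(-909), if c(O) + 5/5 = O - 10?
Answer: 33389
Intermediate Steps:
c(O) = -11 + O (c(O) = -1 + (O - 10) = -1 + (-10 + O) = -11 + O)
-244 + c(-26)*(-909) = -244 + (-11 - 26)*(-909) = -244 - 37*(-909) = -244 + 33633 = 33389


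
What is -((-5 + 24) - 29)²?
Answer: -100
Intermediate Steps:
-((-5 + 24) - 29)² = -(19 - 29)² = -1*(-10)² = -1*100 = -100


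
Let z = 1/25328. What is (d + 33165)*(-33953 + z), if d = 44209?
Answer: -33269333761521/12664 ≈ -2.6271e+9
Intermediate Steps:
z = 1/25328 ≈ 3.9482e-5
(d + 33165)*(-33953 + z) = (44209 + 33165)*(-33953 + 1/25328) = 77374*(-859961583/25328) = -33269333761521/12664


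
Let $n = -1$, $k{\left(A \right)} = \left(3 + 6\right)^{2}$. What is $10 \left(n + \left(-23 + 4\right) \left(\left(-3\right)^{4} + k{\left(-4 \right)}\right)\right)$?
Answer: $-30790$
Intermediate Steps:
$k{\left(A \right)} = 81$ ($k{\left(A \right)} = 9^{2} = 81$)
$10 \left(n + \left(-23 + 4\right) \left(\left(-3\right)^{4} + k{\left(-4 \right)}\right)\right) = 10 \left(-1 + \left(-23 + 4\right) \left(\left(-3\right)^{4} + 81\right)\right) = 10 \left(-1 - 19 \left(81 + 81\right)\right) = 10 \left(-1 - 3078\right) = 10 \left(-3079\right) = -30790$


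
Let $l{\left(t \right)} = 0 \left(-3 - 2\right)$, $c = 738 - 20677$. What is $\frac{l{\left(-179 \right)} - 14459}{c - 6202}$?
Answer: $\frac{14459}{26141} \approx 0.55312$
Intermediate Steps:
$c = -19939$
$l{\left(t \right)} = 0$ ($l{\left(t \right)} = 0 \left(-5\right) = 0$)
$\frac{l{\left(-179 \right)} - 14459}{c - 6202} = \frac{0 - 14459}{-19939 - 6202} = - \frac{14459}{-26141} = \left(-14459\right) \left(- \frac{1}{26141}\right) = \frac{14459}{26141}$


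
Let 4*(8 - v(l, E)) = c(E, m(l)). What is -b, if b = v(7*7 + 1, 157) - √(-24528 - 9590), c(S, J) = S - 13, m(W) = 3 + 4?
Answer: 28 + I*√34118 ≈ 28.0 + 184.71*I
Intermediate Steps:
m(W) = 7
c(S, J) = -13 + S
v(l, E) = 45/4 - E/4 (v(l, E) = 8 - (-13 + E)/4 = 8 + (13/4 - E/4) = 45/4 - E/4)
b = -28 - I*√34118 (b = (45/4 - ¼*157) - √(-24528 - 9590) = (45/4 - 157/4) - √(-34118) = -28 - I*√34118 ≈ -28.0 - 184.71*I)
-b = -(-28 - I*√34118) = 28 + I*√34118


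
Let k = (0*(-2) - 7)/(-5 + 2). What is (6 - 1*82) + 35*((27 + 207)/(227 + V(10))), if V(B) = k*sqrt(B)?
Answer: -18476426/463271 - 171990*sqrt(10)/463271 ≈ -41.057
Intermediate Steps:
k = 7/3 (k = (0 - 7)/(-3) = -7*(-1/3) = 7/3 ≈ 2.3333)
V(B) = 7*sqrt(B)/3
(6 - 1*82) + 35*((27 + 207)/(227 + V(10))) = (6 - 1*82) + 35*((27 + 207)/(227 + 7*sqrt(10)/3)) = (6 - 82) + 35*(234/(227 + 7*sqrt(10)/3)) = -76 + 8190/(227 + 7*sqrt(10)/3)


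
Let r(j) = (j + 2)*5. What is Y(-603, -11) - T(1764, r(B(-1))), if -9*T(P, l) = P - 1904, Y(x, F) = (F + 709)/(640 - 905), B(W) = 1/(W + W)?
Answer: -43382/2385 ≈ -18.190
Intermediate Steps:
B(W) = 1/(2*W)
r(j) = 10 + 5*j (r(j) = (2 + j)*5 = 10 + 5*j)
Y(x, F) = -709/265 - F/265 (Y(x, F) = (709 + F)/(-265) = (709 + F)*(-1/265) = -709/265 - F/265)
T(P, l) = 1904/9 - P/9 (T(P, l) = -(P - 1904)/9 = -(-1904 + P)/9 = 1904/9 - P/9)
Y(-603, -11) - T(1764, r(B(-1))) = (-709/265 - 1/265*(-11)) - (1904/9 - ⅑*1764) = (-709/265 + 11/265) - (1904/9 - 196) = -698/265 - 1*140/9 = -698/265 - 140/9 = -43382/2385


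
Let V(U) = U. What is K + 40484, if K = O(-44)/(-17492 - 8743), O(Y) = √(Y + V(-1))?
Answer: 40484 - I*√5/8745 ≈ 40484.0 - 0.0002557*I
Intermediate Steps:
O(Y) = √(-1 + Y) (O(Y) = √(Y - 1) = √(-1 + Y))
K = -I*√5/8745 (K = √(-1 - 44)/(-17492 - 8743) = √(-45)/(-26235) = (3*I*√5)*(-1/26235) = -I*√5/8745 ≈ -0.0002557*I)
K + 40484 = -I*√5/8745 + 40484 = 40484 - I*√5/8745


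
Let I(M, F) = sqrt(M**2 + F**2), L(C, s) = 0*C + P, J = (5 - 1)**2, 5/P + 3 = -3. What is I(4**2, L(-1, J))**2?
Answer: 9241/36 ≈ 256.69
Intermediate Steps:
P = -5/6 (P = 5/(-3 - 3) = 5/(-6) = 5*(-1/6) = -5/6 ≈ -0.83333)
J = 16 (J = 4**2 = 16)
L(C, s) = -5/6 (L(C, s) = 0*C - 5/6 = 0 - 5/6 = -5/6)
I(M, F) = sqrt(F**2 + M**2)
I(4**2, L(-1, J))**2 = (sqrt((-5/6)**2 + (4**2)**2))**2 = (sqrt(25/36 + 16**2))**2 = (sqrt(25/36 + 256))**2 = (sqrt(9241/36))**2 = (sqrt(9241)/6)**2 = 9241/36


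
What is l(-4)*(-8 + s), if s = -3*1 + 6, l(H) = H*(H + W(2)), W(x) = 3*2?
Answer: 40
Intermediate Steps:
W(x) = 6
l(H) = H*(6 + H) (l(H) = H*(H + 6) = H*(6 + H))
s = 3 (s = -3 + 6 = 3)
l(-4)*(-8 + s) = (-4*(6 - 4))*(-8 + 3) = -4*2*(-5) = -8*(-5) = 40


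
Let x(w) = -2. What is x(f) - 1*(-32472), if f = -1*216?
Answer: 32470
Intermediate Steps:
f = -216
x(f) - 1*(-32472) = -2 - 1*(-32472) = -2 + 32472 = 32470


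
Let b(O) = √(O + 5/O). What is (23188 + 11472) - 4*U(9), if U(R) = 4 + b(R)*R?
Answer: 34644 - 12*√86 ≈ 34533.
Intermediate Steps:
U(R) = 4 + R*√(R + 5/R) (U(R) = 4 + √(R + 5/R)*R = 4 + R*√(R + 5/R))
(23188 + 11472) - 4*U(9) = (23188 + 11472) - 4*(4 + 9*√(9 + 5/9)) = 34660 - 4*(4 + 9*√(9 + 5*(⅑))) = 34660 - 4*(4 + 9*√(9 + 5/9)) = 34660 - 4*(4 + 9*√(86/9)) = 34660 - 4*(4 + 9*(√86/3)) = 34660 - 4*(4 + 3*√86) = 34660 + (-16 - 12*√86) = 34644 - 12*√86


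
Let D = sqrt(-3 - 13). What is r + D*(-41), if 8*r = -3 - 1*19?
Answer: -11/4 - 164*I ≈ -2.75 - 164.0*I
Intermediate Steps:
r = -11/4 (r = (-3 - 1*19)/8 = (-3 - 19)/8 = (1/8)*(-22) = -11/4 ≈ -2.7500)
D = 4*I (D = sqrt(-16) = 4*I ≈ 4.0*I)
r + D*(-41) = -11/4 + (4*I)*(-41) = -11/4 - 164*I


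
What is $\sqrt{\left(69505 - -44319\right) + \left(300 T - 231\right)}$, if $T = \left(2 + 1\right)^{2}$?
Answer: $\sqrt{116293} \approx 341.02$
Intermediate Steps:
$T = 9$ ($T = 3^{2} = 9$)
$\sqrt{\left(69505 - -44319\right) + \left(300 T - 231\right)} = \sqrt{\left(69505 - -44319\right) + \left(300 \cdot 9 - 231\right)} = \sqrt{\left(69505 + 44319\right) + \left(2700 - 231\right)} = \sqrt{113824 + 2469} = \sqrt{116293}$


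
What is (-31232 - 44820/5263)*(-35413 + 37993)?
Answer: -424200596880/5263 ≈ -8.0601e+7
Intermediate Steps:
(-31232 - 44820/5263)*(-35413 + 37993) = (-31232 - 44820*1/5263)*2580 = (-31232 - 44820/5263)*2580 = -164418836/5263*2580 = -424200596880/5263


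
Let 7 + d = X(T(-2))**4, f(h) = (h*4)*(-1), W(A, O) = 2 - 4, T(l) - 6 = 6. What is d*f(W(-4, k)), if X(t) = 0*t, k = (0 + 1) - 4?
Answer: -56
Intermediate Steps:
T(l) = 12 (T(l) = 6 + 6 = 12)
k = -3 (k = 1 - 4 = -3)
W(A, O) = -2
f(h) = -4*h (f(h) = (4*h)*(-1) = -4*h)
X(t) = 0
d = -7 (d = -7 + 0**4 = -7 + 0 = -7)
d*f(W(-4, k)) = -(-28)*(-2) = -7*8 = -56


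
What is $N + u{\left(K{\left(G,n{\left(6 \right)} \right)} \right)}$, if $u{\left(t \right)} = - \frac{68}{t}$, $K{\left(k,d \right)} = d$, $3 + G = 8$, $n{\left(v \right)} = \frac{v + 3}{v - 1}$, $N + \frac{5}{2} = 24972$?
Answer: $\frac{448771}{18} \approx 24932.0$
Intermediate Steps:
$N = \frac{49939}{2}$ ($N = - \frac{5}{2} + 24972 = \frac{49939}{2} \approx 24970.0$)
$n{\left(v \right)} = \frac{3 + v}{-1 + v}$
$G = 5$ ($G = -3 + 8 = 5$)
$N + u{\left(K{\left(G,n{\left(6 \right)} \right)} \right)} = \frac{49939}{2} - \frac{68}{\frac{1}{-1 + 6} \left(3 + 6\right)} = \frac{49939}{2} - \frac{68}{\frac{1}{5} \cdot 9} = \frac{49939}{2} - \frac{68}{\frac{9}{5}} = \frac{49939}{2} - \frac{340}{9} = \frac{448771}{18}$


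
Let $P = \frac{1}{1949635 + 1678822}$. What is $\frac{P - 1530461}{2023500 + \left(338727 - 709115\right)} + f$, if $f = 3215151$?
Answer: $\frac{4821315113804166777}{1499561452046} \approx 3.2152 \cdot 10^{6}$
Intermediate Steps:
$P = \frac{1}{3628457} \approx 2.756 \cdot 10^{-7}$
$\frac{P - 1530461}{2023500 + \left(338727 - 709115\right)} + f = \frac{\frac{1}{3628457} - 1530461}{2023500 + \left(338727 - 709115\right)} + 3215151 = - \frac{5553211928676}{3628457 \left(2023500 - 370388\right)} + 3215151 = - \frac{5553211928676}{3628457 \cdot 1653112} + 3215151 = \left(- \frac{5553211928676}{3628457}\right) \frac{1}{1653112} + 3215151 = - \frac{1388302982169}{1499561452046} + 3215151 = \frac{4821315113804166777}{1499561452046}$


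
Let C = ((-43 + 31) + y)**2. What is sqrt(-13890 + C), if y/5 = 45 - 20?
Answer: I*sqrt(1121) ≈ 33.481*I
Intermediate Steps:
y = 125 (y = 5*(45 - 20) = 5*25 = 125)
C = 12769 (C = ((-43 + 31) + 125)**2 = (-12 + 125)**2 = 113**2 = 12769)
sqrt(-13890 + C) = sqrt(-13890 + 12769) = sqrt(-1121) = I*sqrt(1121)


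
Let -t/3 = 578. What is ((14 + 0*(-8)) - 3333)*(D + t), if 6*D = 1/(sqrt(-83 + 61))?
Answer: 5755146 + 3319*I*sqrt(22)/132 ≈ 5.7551e+6 + 117.94*I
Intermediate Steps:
t = -1734 (t = -3*578 = -1734)
D = -I*sqrt(22)/132 (D = 1/(6*(sqrt(-83 + 61))) = 1/(6*(sqrt(-22))) = 1/(6*((I*sqrt(22)))) = (-I*sqrt(22)/22)/6 = -I*sqrt(22)/132 ≈ -0.035533*I)
((14 + 0*(-8)) - 3333)*(D + t) = ((14 + 0*(-8)) - 3333)*(-I*sqrt(22)/132 - 1734) = ((14 + 0) - 3333)*(-1734 - I*sqrt(22)/132) = (14 - 3333)*(-1734 - I*sqrt(22)/132) = -3319*(-1734 - I*sqrt(22)/132) = 5755146 + 3319*I*sqrt(22)/132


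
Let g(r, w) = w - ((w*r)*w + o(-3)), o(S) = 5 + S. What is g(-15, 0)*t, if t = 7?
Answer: -14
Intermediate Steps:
g(r, w) = -2 + w - r*w² (g(r, w) = w - ((w*r)*w + (5 - 3)) = w - ((r*w)*w + 2) = w - (r*w² + 2) = w - (2 + r*w²) = w + (-2 - r*w²) = -2 + w - r*w²)
g(-15, 0)*t = (-2 + 0 - 1*(-15)*0²)*7 = (-2 + 0 - 1*(-15)*0)*7 = (-2 + 0 + 0)*7 = -2*7 = -14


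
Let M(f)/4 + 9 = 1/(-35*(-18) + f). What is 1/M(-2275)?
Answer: -1645/59224 ≈ -0.027776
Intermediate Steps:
M(f) = -36 + 4/(630 + f) (M(f) = -36 + 4/(-35*(-18) + f) = -36 + 4/(630 + f))
1/M(-2275) = 1/(4*(-5669 - 9*(-2275))/(630 - 2275)) = 1/(4*(-5669 + 20475)/(-1645)) = 1/(4*(-1/1645)*14806) = 1/(-59224/1645) = -1645/59224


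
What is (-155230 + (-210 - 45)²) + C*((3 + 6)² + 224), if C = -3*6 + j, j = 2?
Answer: -95085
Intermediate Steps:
C = -16 (C = -3*6 + 2 = -18 + 2 = -16)
(-155230 + (-210 - 45)²) + C*((3 + 6)² + 224) = (-155230 + (-210 - 45)²) - 16*((3 + 6)² + 224) = (-155230 + (-255)²) - 16*(9² + 224) = (-155230 + 65025) - 16*(81 + 224) = -90205 - 16*305 = -90205 - 4880 = -95085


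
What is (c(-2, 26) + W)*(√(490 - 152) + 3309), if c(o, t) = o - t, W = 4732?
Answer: 15565536 + 61152*√2 ≈ 1.5652e+7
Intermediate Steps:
(c(-2, 26) + W)*(√(490 - 152) + 3309) = ((-2 - 1*26) + 4732)*(√(490 - 152) + 3309) = ((-2 - 26) + 4732)*(√338 + 3309) = (-28 + 4732)*(13*√2 + 3309) = 4704*(3309 + 13*√2) = 15565536 + 61152*√2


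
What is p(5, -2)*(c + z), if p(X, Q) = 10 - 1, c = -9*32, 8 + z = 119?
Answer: -1593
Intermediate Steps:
z = 111 (z = -8 + 119 = 111)
c = -288
p(X, Q) = 9
p(5, -2)*(c + z) = 9*(-288 + 111) = 9*(-177) = -1593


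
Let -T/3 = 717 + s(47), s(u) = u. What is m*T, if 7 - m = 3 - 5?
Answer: -20628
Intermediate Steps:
m = 9 (m = 7 - (3 - 5) = 7 - 1*(-2) = 7 + 2 = 9)
T = -2292 (T = -3*(717 + 47) = -3*764 = -2292)
m*T = 9*(-2292) = -20628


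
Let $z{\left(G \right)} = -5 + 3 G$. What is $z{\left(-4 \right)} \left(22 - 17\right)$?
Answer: $-85$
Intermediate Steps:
$z{\left(-4 \right)} \left(22 - 17\right) = \left(-5 + 3 \left(-4\right)\right) \left(22 - 17\right) = \left(-5 - 12\right) 5 = \left(-17\right) 5 = -85$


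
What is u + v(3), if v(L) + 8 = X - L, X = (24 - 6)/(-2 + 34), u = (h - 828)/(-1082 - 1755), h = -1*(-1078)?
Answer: -477779/45392 ≈ -10.526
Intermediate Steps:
h = 1078
u = -250/2837 (u = (1078 - 828)/(-1082 - 1755) = 250/(-2837) = 250*(-1/2837) = -250/2837 ≈ -0.088121)
X = 9/16 (X = 18/32 = 18*(1/32) = 9/16 ≈ 0.56250)
v(L) = -119/16 - L (v(L) = -8 + (9/16 - L) = -119/16 - L)
u + v(3) = -250/2837 + (-119/16 - 1*3) = -250/2837 + (-119/16 - 3) = -250/2837 - 167/16 = -477779/45392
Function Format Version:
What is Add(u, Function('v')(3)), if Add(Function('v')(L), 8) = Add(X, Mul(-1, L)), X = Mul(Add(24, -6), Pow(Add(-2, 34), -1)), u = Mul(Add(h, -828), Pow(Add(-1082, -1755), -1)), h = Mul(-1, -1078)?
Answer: Rational(-477779, 45392) ≈ -10.526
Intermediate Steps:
h = 1078
u = Rational(-250, 2837) (u = Mul(Add(1078, -828), Pow(Add(-1082, -1755), -1)) = Mul(250, Pow(-2837, -1)) = Mul(250, Rational(-1, 2837)) = Rational(-250, 2837) ≈ -0.088121)
X = Rational(9, 16) (X = Mul(18, Pow(32, -1)) = Mul(18, Rational(1, 32)) = Rational(9, 16) ≈ 0.56250)
Function('v')(L) = Add(Rational(-119, 16), Mul(-1, L)) (Function('v')(L) = Add(-8, Add(Rational(9, 16), Mul(-1, L))) = Add(Rational(-119, 16), Mul(-1, L)))
Add(u, Function('v')(3)) = Add(Rational(-250, 2837), Add(Rational(-119, 16), Mul(-1, 3))) = Add(Rational(-250, 2837), Add(Rational(-119, 16), -3)) = Add(Rational(-250, 2837), Rational(-167, 16)) = Rational(-477779, 45392)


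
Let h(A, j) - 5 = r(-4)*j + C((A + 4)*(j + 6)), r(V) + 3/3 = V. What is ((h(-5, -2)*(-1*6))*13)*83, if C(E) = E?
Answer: -71214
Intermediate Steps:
r(V) = -1 + V
h(A, j) = 5 - 5*j + (4 + A)*(6 + j) (h(A, j) = 5 + ((-1 - 4)*j + (A + 4)*(j + 6)) = 5 + (-5*j + (4 + A)*(6 + j)) = 5 - 5*j + (4 + A)*(6 + j))
((h(-5, -2)*(-1*6))*13)*83 = (((29 - 1*(-2) + 6*(-5) - 5*(-2))*(-1*6))*13)*83 = (((29 + 2 - 30 + 10)*(-6))*13)*83 = ((11*(-6))*13)*83 = -66*13*83 = -858*83 = -71214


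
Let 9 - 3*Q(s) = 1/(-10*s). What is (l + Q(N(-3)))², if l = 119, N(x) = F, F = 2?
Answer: 53597041/3600 ≈ 14888.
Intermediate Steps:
N(x) = 2
Q(s) = 3 + 1/(30*s) (Q(s) = 3 - (-1/(10*s))/3 = 3 - (-1)/(30*s) = 3 + 1/(30*s))
(l + Q(N(-3)))² = (119 + (3 + (1/30)/2))² = (119 + (3 + (1/30)*(½)))² = (119 + (3 + 1/60))² = (119 + 181/60)² = (7321/60)² = 53597041/3600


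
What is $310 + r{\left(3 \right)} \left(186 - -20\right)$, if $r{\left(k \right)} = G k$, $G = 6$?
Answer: $4018$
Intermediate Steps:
$r{\left(k \right)} = 6 k$
$310 + r{\left(3 \right)} \left(186 - -20\right) = 310 + 6 \cdot 3 \left(186 - -20\right) = 310 + 18 \left(186 + 20\right) = 310 + 18 \cdot 206 = 310 + 3708 = 4018$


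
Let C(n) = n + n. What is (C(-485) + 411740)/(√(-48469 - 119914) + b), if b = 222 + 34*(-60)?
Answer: -746779860/3473507 - 410770*I*√168383/3473507 ≈ -214.99 - 48.527*I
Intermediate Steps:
C(n) = 2*n
b = -1818 (b = 222 - 2040 = -1818)
(C(-485) + 411740)/(√(-48469 - 119914) + b) = (2*(-485) + 411740)/(√(-48469 - 119914) - 1818) = (-970 + 411740)/(√(-168383) - 1818) = 410770/(I*√168383 - 1818) = 410770/(-1818 + I*√168383)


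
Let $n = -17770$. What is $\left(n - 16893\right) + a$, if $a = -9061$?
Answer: $-43724$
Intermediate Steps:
$\left(n - 16893\right) + a = \left(-17770 - 16893\right) - 9061 = -34663 - 9061 = -43724$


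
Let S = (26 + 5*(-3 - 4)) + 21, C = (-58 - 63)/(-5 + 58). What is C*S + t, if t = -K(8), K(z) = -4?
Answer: -1240/53 ≈ -23.396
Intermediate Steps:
C = -121/53 ≈ -2.2830
t = 4 (t = -1*(-4) = 4)
S = 12 (S = (26 + 5*(-7)) + 21 = (26 - 35) + 21 = -9 + 21 = 12)
C*S + t = -121/53*12 + 4 = -1452/53 + 4 = -1240/53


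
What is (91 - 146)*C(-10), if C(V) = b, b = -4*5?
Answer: 1100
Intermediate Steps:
b = -20
C(V) = -20
(91 - 146)*C(-10) = (91 - 146)*(-20) = -55*(-20) = 1100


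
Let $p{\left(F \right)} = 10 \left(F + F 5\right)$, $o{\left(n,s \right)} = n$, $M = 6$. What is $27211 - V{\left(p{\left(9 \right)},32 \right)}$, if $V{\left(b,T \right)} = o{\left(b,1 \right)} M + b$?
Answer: $23431$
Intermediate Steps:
$p{\left(F \right)} = 60 F$ ($p{\left(F \right)} = 10 \left(F + 5 F\right) = 10 \cdot 6 F = 60 F$)
$V{\left(b,T \right)} = 7 b$ ($V{\left(b,T \right)} = b 6 + b = 6 b + b = 7 b$)
$27211 - V{\left(p{\left(9 \right)},32 \right)} = 27211 - 7 \cdot 60 \cdot 9 = 27211 - 7 \cdot 540 = 27211 - 3780 = 23431$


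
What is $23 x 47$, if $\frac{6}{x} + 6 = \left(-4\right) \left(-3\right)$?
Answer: $1081$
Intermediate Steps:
$x = 1$ ($x = \frac{6}{-6 - -12} = \frac{6}{-6 + 12} = \frac{6}{6} = 6 \cdot \frac{1}{6} = 1$)
$23 x 47 = 23 \cdot 1 \cdot 47 = 23 \cdot 47 = 1081$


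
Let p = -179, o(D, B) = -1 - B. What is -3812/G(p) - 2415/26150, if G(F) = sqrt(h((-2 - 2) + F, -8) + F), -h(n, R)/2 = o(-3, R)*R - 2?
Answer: -483/5230 + 3812*I*sqrt(7)/21 ≈ -0.092352 + 480.27*I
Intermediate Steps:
h(n, R) = 4 - 2*R*(-1 - R) (h(n, R) = -2*((-1 - R)*R - 2) = -2*(R*(-1 - R) - 2) = -2*(-2 + R*(-1 - R)) = 4 - 2*R*(-1 - R))
G(F) = sqrt(116 + F) (G(F) = sqrt((4 + 2*(-8)*(1 - 8)) + F) = sqrt((4 + 2*(-8)*(-7)) + F) = sqrt((4 + 112) + F) = sqrt(116 + F))
-3812/G(p) - 2415/26150 = -3812/sqrt(116 - 179) - 2415/26150 = -3812*(-I*sqrt(7)/21) - 2415*1/26150 = -3812*(-I*sqrt(7)/21) - 483/5230 = -(-3812)*I*sqrt(7)/21 - 483/5230 = 3812*I*sqrt(7)/21 - 483/5230 = -483/5230 + 3812*I*sqrt(7)/21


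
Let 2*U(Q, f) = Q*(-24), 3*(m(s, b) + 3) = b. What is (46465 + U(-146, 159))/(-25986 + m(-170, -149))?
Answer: -144651/78116 ≈ -1.8517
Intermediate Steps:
m(s, b) = -3 + b/3
U(Q, f) = -12*Q (U(Q, f) = (Q*(-24))/2 = (-24*Q)/2 = -12*Q)
(46465 + U(-146, 159))/(-25986 + m(-170, -149)) = (46465 - 12*(-146))/(-25986 + (-3 + (1/3)*(-149))) = (46465 + 1752)/(-25986 + (-3 - 149/3)) = 48217/(-25986 - 158/3) = 48217/(-78116/3) = 48217*(-3/78116) = -144651/78116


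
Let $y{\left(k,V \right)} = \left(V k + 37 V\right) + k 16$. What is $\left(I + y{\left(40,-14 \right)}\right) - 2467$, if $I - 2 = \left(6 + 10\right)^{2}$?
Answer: $-2647$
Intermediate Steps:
$I = 258$ ($I = 2 + \left(6 + 10\right)^{2} = 2 + 16^{2} = 2 + 256 = 258$)
$y{\left(k,V \right)} = 16 k + 37 V + V k$ ($y{\left(k,V \right)} = \left(37 V + V k\right) + 16 k = 16 k + 37 V + V k$)
$\left(I + y{\left(40,-14 \right)}\right) - 2467 = \left(258 + \left(16 \cdot 40 + 37 \left(-14\right) - 560\right)\right) - 2467 = \left(258 - 438\right) - 2467 = -180 - 2467 = -2647$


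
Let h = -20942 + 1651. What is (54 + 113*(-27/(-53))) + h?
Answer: -1016510/53 ≈ -19179.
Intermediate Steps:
h = -19291
(54 + 113*(-27/(-53))) + h = (54 + 113*(-27/(-53))) - 19291 = (54 + 113*(-27*(-1/53))) - 19291 = (54 + 113*(27/53)) - 19291 = (54 + 3051/53) - 19291 = 5913/53 - 19291 = -1016510/53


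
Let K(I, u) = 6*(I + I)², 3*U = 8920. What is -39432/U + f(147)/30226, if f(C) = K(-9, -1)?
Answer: -222392151/16850995 ≈ -13.198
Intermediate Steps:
U = 8920/3 (U = (⅓)*8920 = 8920/3 ≈ 2973.3)
K(I, u) = 24*I² (K(I, u) = 6*(2*I)² = 6*(4*I²) = 24*I²)
f(C) = 1944 (f(C) = 24*(-9)² = 24*81 = 1944)
-39432/U + f(147)/30226 = -39432/8920/3 + 1944/30226 = -39432*3/8920 + 1944*(1/30226) = -14787/1115 + 972/15113 = -222392151/16850995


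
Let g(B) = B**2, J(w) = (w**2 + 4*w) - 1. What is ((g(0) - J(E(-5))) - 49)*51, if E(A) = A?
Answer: -2703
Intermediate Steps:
J(w) = -1 + w**2 + 4*w
((g(0) - J(E(-5))) - 49)*51 = ((0**2 - (-1 + (-5)**2 + 4*(-5))) - 49)*51 = ((0 - (-1 + 25 - 20)) - 49)*51 = ((0 - 1*4) - 49)*51 = ((0 - 4) - 49)*51 = (-4 - 49)*51 = -53*51 = -2703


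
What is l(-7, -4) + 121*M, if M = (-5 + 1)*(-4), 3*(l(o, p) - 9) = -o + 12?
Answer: 5854/3 ≈ 1951.3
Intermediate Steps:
l(o, p) = 13 - o/3 (l(o, p) = 9 + (-o + 12)/3 = 9 + (12 - o)/3 = 9 + (4 - o/3) = 13 - o/3)
M = 16 (M = -4*(-4) = 16)
l(-7, -4) + 121*M = (13 - ⅓*(-7)) + 121*16 = (13 + 7/3) + 1936 = 46/3 + 1936 = 5854/3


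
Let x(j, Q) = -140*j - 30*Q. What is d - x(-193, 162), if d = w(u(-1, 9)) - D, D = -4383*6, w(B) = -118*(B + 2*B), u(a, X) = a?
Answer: 4492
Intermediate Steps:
w(B) = -354*B
D = -26298
d = 26652 (d = -354*(-1) - 1*(-26298) = 354 + 26298 = 26652)
d - x(-193, 162) = 26652 - (-140*(-193) - 30*162) = 26652 - (27020 - 4860) = 26652 - 1*22160 = 26652 - 22160 = 4492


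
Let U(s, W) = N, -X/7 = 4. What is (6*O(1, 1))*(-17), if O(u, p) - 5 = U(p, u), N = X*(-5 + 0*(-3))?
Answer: -14790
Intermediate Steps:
X = -28 (X = -7*4 = -28)
N = 140 (N = -28*(-5 + 0*(-3)) = -28*(-5 + 0) = -28*(-5) = 140)
U(s, W) = 140
O(u, p) = 145 (O(u, p) = 5 + 140 = 145)
(6*O(1, 1))*(-17) = (6*145)*(-17) = 870*(-17) = -14790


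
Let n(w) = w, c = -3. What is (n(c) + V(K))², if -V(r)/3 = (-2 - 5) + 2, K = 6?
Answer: 144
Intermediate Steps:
V(r) = 15 (V(r) = -3*((-2 - 5) + 2) = -3*(-7 + 2) = -3*(-5) = 15)
(n(c) + V(K))² = (-3 + 15)² = 12² = 144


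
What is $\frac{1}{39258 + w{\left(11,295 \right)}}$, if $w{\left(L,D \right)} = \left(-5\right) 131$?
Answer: $\frac{1}{38603} \approx 2.5905 \cdot 10^{-5}$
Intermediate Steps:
$w{\left(L,D \right)} = -655$
$\frac{1}{39258 + w{\left(11,295 \right)}} = \frac{1}{39258 - 655} = \frac{1}{38603}$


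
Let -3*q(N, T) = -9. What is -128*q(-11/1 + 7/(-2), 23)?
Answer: -384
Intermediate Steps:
q(N, T) = 3 (q(N, T) = -⅓*(-9) = 3)
-128*q(-11/1 + 7/(-2), 23) = -128*3 = -384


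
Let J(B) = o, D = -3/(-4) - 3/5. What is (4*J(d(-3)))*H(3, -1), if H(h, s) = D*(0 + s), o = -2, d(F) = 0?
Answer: 6/5 ≈ 1.2000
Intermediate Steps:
D = 3/20 (D = -3*(-1/4) - 3*1/5 = 3/4 - 3/5 = 3/20 ≈ 0.15000)
H(h, s) = 3*s/20 (H(h, s) = 3*(0 + s)/20 = 3*s/20)
J(B) = -2
(4*J(d(-3)))*H(3, -1) = (4*(-2))*((3/20)*(-1)) = -8*(-3/20) = 6/5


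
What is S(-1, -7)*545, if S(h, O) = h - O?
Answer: 3270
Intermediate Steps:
S(-1, -7)*545 = (-1 - 1*(-7))*545 = (-1 + 7)*545 = 6*545 = 3270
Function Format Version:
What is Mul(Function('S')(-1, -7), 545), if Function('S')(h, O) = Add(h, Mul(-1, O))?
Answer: 3270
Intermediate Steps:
Mul(Function('S')(-1, -7), 545) = Mul(Add(-1, Mul(-1, -7)), 545) = Mul(Add(-1, 7), 545) = Mul(6, 545) = 3270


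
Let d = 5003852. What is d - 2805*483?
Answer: 3649037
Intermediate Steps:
d - 2805*483 = 5003852 - 2805*483 = 5003852 - 1354815 = 3649037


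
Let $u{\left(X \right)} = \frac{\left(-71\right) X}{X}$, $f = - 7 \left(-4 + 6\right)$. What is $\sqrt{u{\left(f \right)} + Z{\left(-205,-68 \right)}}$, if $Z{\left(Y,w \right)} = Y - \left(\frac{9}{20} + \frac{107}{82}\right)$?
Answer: $\frac{i \sqrt{46690595}}{410} \approx 16.666 i$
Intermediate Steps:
$f = -14$ ($f = \left(-7\right) 2 = -14$)
$u{\left(X \right)} = -71$
$Z{\left(Y,w \right)} = - \frac{1439}{820} + Y$ ($Z{\left(Y,w \right)} = Y - \frac{1439}{820} = - \frac{1439}{820} + Y$)
$\sqrt{u{\left(f \right)} + Z{\left(-205,-68 \right)}} = \sqrt{-71 - \frac{169539}{820}} = \sqrt{- \frac{227759}{820}} = \frac{i \sqrt{46690595}}{410}$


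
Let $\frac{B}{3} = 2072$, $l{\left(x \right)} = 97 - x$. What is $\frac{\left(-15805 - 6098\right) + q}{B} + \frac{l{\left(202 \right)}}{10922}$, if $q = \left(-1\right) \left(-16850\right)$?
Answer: $- \frac{27920773}{33945576} \approx -0.82252$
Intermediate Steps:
$B = 6216$ ($B = 3 \cdot 2072 = 6216$)
$q = 16850$
$\frac{\left(-15805 - 6098\right) + q}{B} + \frac{l{\left(202 \right)}}{10922} = \frac{\left(-15805 - 6098\right) + 16850}{6216} + \frac{97 - 202}{10922} = \left(-21903 + 16850\right) \frac{1}{6216} + \left(97 - 202\right) \frac{1}{10922} = \left(-5053\right) \frac{1}{6216} - \frac{105}{10922} = - \frac{5053}{6216} - \frac{105}{10922} = - \frac{27920773}{33945576}$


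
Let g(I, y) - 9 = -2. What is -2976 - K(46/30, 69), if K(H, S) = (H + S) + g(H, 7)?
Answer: -45803/15 ≈ -3053.5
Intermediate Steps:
g(I, y) = 7 (g(I, y) = 9 - 2 = 7)
K(H, S) = 7 + H + S (K(H, S) = (H + S) + 7 = 7 + H + S)
-2976 - K(46/30, 69) = -2976 - (7 + 46/30 + 69) = -2976 - (7 + 46*(1/30) + 69) = -2976 - (7 + 23/15 + 69) = -2976 - 1*1163/15 = -2976 - 1163/15 = -45803/15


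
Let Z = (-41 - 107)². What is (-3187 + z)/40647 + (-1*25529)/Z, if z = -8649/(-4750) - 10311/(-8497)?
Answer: -22348127615593169/17967231374298000 ≈ -1.2438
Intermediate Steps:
z = 122467803/40360750 (z = -8649*(-1/4750) - 10311*(-1/8497) = 8649/4750 + 10311/8497 = 122467803/40360750 ≈ 3.0343)
Z = 21904 (Z = (-148)² = 21904)
(-3187 + z)/40647 + (-1*25529)/Z = (-3187 + 122467803/40360750)/40647 - 1*25529/21904 = -128507242447/40360750*1/40647 - 25529*1/21904 = -128507242447/1640543405250 - 25529/21904 = -22348127615593169/17967231374298000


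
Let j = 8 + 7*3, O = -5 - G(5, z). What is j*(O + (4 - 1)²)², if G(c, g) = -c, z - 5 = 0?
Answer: 2349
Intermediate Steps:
z = 5 (z = 5 + 0 = 5)
O = 0 (O = -5 - (-1)*5 = -5 - 1*(-5) = -5 + 5 = 0)
j = 29 (j = 8 + 21 = 29)
j*(O + (4 - 1)²)² = 29*(0 + (4 - 1)²)² = 29*(0 + 3²)² = 29*(0 + 9)² = 29*9² = 29*81 = 2349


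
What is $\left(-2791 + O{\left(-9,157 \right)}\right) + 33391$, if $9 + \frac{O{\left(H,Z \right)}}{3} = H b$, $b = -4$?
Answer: $30681$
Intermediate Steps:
$O{\left(H,Z \right)} = -27 - 12 H$ ($O{\left(H,Z \right)} = -27 + 3 H \left(-4\right) = -27 + 3 \left(- 4 H\right) = -27 - 12 H$)
$\left(-2791 + O{\left(-9,157 \right)}\right) + 33391 = \left(-2791 - -81\right) + 33391 = \left(-2791 + \left(-27 + 108\right)\right) + 33391 = \left(-2791 + 81\right) + 33391 = -2710 + 33391 = 30681$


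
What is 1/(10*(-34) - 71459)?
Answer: -1/71799 ≈ -1.3928e-5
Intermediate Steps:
1/(10*(-34) - 71459) = 1/(-340 - 71459) = 1/(-71799) = -1/71799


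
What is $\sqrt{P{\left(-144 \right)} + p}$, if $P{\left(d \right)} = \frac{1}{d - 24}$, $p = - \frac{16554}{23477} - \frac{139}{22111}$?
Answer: $\frac{i \sqrt{1363937160878945281482}}{43604395548} \approx 0.84697 i$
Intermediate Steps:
$p = - \frac{369288797}{519099947}$ ($p = \left(-16554\right) \frac{1}{23477} - \frac{139}{22111} = - \frac{16554}{23477} - \frac{139}{22111} = - \frac{369288797}{519099947} \approx -0.7114$)
$P{\left(d \right)} = \frac{1}{-24 + d}$
$\sqrt{P{\left(-144 \right)} + p} = \sqrt{\frac{1}{-24 - 144} - \frac{369288797}{519099947}} = \sqrt{\frac{1}{-168} - \frac{369288797}{519099947}} = \sqrt{- \frac{1}{168} - \frac{369288797}{519099947}} = \sqrt{- \frac{62559617843}{87208791096}} = \frac{i \sqrt{1363937160878945281482}}{43604395548}$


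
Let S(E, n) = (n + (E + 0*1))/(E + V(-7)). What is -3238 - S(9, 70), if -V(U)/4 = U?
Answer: -119885/37 ≈ -3240.1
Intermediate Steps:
V(U) = -4*U
S(E, n) = (E + n)/(28 + E) (S(E, n) = (n + (E + 0*1))/(E - 4*(-7)) = (n + (E + 0))/(E + 28) = (n + E)/(28 + E) = (E + n)/(28 + E))
-3238 - S(9, 70) = -3238 - (9 + 70)/(28 + 9) = -3238 - 79/37 = -119885/37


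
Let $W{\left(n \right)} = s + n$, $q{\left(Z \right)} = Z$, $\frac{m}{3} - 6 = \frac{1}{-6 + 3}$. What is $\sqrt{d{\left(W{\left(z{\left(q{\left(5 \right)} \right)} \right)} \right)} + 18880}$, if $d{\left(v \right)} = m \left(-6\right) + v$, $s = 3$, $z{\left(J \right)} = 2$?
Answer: $3 \sqrt{2087} \approx 137.05$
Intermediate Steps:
$m = 17$ ($m = 18 + \frac{3}{-6 + 3} = 18 + \frac{3}{-3} = 18 + 3 \left(- \frac{1}{3}\right) = 18 - 1 = 17$)
$W{\left(n \right)} = 3 + n$
$d{\left(v \right)} = -102 + v$ ($d{\left(v \right)} = 17 \left(-6\right) + v = -102 + v$)
$\sqrt{d{\left(W{\left(z{\left(q{\left(5 \right)} \right)} \right)} \right)} + 18880} = \sqrt{\left(-102 + \left(3 + 2\right)\right) + 18880} = \sqrt{\left(-102 + 5\right) + 18880} = \sqrt{-97 + 18880} = \sqrt{18783} = 3 \sqrt{2087}$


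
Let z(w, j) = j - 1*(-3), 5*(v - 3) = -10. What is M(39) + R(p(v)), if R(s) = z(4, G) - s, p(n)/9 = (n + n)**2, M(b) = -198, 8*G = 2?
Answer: -923/4 ≈ -230.75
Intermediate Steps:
v = 1 (v = 3 + (1/5)*(-10) = 3 - 2 = 1)
G = 1/4 (G = (1/8)*2 = 1/4 ≈ 0.25000)
z(w, j) = 3 + j (z(w, j) = j + 3 = 3 + j)
p(n) = 36*n**2 (p(n) = 9*(n + n)**2 = 9*(2*n)**2 = 9*(4*n**2) = 36*n**2)
R(s) = 13/4 - s (R(s) = (3 + 1/4) - s = 13/4 - s)
M(39) + R(p(v)) = -198 + (13/4 - 36*1**2) = -198 + (13/4 - 36) = -198 - 131/4 = -923/4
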